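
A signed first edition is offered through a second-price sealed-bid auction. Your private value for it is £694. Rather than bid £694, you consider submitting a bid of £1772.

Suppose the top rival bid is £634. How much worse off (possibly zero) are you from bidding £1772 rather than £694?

Bidding your value £694: you win (since £694 > £634) and pay £634. Payoff £60.
Bidding £1772: you win and pay £634. Payoff £694 − £634 = £60.
Difference = £60 − £60 = £0; both bids lead to the same outcome because the competing bid is below both your value and your alternative bid.

£0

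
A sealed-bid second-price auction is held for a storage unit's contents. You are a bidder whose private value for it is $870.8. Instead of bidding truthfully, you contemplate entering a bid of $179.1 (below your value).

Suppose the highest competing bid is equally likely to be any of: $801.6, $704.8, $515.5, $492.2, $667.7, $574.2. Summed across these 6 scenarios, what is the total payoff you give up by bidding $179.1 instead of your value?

$1468.8

The deviation costs you only when the competing bid falls strictly between $179.1 and $870.8; elsewhere both bids give the same outcome.
$801.6: truthful payoff $69.2, deviation payoff $0 → loss $69.2.
$704.8: truthful payoff $166, deviation payoff $0 → loss $166.
$515.5: truthful payoff $355.3, deviation payoff $0 → loss $355.3.
$492.2: truthful payoff $378.6, deviation payoff $0 → loss $378.6.
$667.7: truthful payoff $203.1, deviation payoff $0 → loss $203.1.
$574.2: truthful payoff $296.6, deviation payoff $0 → loss $296.6.
Total loss = $69.2 + $166 + $355.3 + $378.6 + $203.1 + $296.6 = $1468.8.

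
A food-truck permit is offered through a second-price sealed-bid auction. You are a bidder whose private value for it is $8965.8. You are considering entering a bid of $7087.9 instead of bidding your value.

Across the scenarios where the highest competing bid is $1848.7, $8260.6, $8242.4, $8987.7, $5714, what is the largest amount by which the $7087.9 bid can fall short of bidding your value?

$1848.7: same outcome either way → loss $0.
$8260.6: truthful gives $705.2, deviation gives $0 → loss $705.2.
$8242.4: truthful gives $723.4, deviation gives $0 → loss $723.4.
$8987.7: same outcome either way → loss $0.
$5714: same outcome either way → loss $0.
Maximum loss: $723.4.

$723.4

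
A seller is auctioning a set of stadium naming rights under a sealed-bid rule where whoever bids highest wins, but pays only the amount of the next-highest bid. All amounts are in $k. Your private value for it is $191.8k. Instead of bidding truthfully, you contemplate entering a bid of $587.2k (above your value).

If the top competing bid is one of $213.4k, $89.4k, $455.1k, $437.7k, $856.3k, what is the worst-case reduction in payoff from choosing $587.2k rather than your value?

$213.4k: truthful gives $0k, deviation gives −$21.6k → loss $21.6k.
$89.4k: same outcome either way → loss $0k.
$455.1k: truthful gives $0k, deviation gives −$263.3k → loss $263.3k.
$437.7k: truthful gives $0k, deviation gives −$245.9k → loss $245.9k.
$856.3k: same outcome either way → loss $0k.
Maximum loss: $263.3k.

$263.3k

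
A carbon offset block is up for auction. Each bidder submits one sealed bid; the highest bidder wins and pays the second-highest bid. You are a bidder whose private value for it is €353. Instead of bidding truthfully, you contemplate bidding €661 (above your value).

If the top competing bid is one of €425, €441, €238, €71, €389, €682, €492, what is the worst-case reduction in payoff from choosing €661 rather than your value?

€139

€425: truthful gives €0, deviation gives −€72 → loss €72.
€441: truthful gives €0, deviation gives −€88 → loss €88.
€238: same outcome either way → loss €0.
€71: same outcome either way → loss €0.
€389: truthful gives €0, deviation gives −€36 → loss €36.
€682: same outcome either way → loss €0.
€492: truthful gives €0, deviation gives −€139 → loss €139.
Maximum loss: €139.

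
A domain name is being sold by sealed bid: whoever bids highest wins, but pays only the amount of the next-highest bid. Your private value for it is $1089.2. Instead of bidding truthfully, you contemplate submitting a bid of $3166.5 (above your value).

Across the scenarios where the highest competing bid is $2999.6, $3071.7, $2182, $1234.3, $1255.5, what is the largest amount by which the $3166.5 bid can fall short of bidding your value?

$2999.6: truthful gives $0, deviation gives −$1910.4 → loss $1910.4.
$3071.7: truthful gives $0, deviation gives −$1982.5 → loss $1982.5.
$2182: truthful gives $0, deviation gives −$1092.8 → loss $1092.8.
$1234.3: truthful gives $0, deviation gives −$145.1 → loss $145.1.
$1255.5: truthful gives $0, deviation gives −$166.3 → loss $166.3.
Maximum loss: $1982.5.

$1982.5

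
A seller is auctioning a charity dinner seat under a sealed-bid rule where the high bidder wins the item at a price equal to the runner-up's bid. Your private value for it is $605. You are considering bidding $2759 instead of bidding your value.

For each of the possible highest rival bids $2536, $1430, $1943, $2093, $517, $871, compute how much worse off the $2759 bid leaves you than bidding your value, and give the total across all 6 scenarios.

$5848

The deviation costs you only when the competing bid falls strictly between $605 and $2759; elsewhere both bids give the same outcome.
$2536: truthful payoff $0, deviation payoff −$1931 → loss $1931.
$1430: truthful payoff $0, deviation payoff −$825 → loss $825.
$1943: truthful payoff $0, deviation payoff −$1338 → loss $1338.
$2093: truthful payoff $0, deviation payoff −$1488 → loss $1488.
$517: outcomes coincide → loss $0.
$871: truthful payoff $0, deviation payoff −$266 → loss $266.
Total loss = $1931 + $825 + $1338 + $1488 + $266 = $5848.
In a second-price auction your bid sets only whether you win, not what you pay, so bidding your true value is weakly dominant.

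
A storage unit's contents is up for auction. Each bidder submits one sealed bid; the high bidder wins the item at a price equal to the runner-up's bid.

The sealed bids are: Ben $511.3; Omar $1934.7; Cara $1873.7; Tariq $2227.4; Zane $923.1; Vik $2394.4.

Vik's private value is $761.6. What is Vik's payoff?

Highest bid: Vik at $2394.4, so Vik wins.
Second-highest bid: Tariq at $2227.4 — that is the price the winner pays.
Vik's payoff = value − price = $761.6 − $2227.4 = −$1465.8.

−$1465.8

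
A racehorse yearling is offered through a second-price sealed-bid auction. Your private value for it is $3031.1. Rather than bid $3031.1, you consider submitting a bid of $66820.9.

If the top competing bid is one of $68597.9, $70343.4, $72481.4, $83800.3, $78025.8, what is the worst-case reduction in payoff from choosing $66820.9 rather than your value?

$0

$68597.9: same outcome either way → loss $0.
$70343.4: same outcome either way → loss $0.
$72481.4: same outcome either way → loss $0.
$83800.3: same outcome either way → loss $0.
$78025.8: same outcome either way → loss $0.
Maximum loss: $0.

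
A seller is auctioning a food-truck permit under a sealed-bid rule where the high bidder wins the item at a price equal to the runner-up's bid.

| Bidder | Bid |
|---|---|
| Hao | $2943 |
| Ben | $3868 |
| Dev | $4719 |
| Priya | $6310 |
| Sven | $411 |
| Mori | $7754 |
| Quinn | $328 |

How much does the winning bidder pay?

Highest bid: Mori at $7754, so Mori wins.
Second-highest bid: Priya at $6310 — that is the price the winner pays.

$6310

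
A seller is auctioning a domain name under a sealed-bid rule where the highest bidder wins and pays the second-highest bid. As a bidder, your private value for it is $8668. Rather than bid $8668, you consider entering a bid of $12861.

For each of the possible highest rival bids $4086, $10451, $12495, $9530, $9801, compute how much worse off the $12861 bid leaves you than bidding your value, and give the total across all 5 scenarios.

$7605

The deviation costs you only when the competing bid falls strictly between $8668 and $12861; elsewhere both bids give the same outcome.
$4086: outcomes coincide → loss $0.
$10451: truthful payoff $0, deviation payoff −$1783 → loss $1783.
$12495: truthful payoff $0, deviation payoff −$3827 → loss $3827.
$9530: truthful payoff $0, deviation payoff −$862 → loss $862.
$9801: truthful payoff $0, deviation payoff −$1133 → loss $1133.
Total loss = $1783 + $3827 + $862 + $1133 = $7605.
Truthful bidding weakly dominates here: raising your bid can only win items priced above your value, and lowering it can only forfeit items priced below.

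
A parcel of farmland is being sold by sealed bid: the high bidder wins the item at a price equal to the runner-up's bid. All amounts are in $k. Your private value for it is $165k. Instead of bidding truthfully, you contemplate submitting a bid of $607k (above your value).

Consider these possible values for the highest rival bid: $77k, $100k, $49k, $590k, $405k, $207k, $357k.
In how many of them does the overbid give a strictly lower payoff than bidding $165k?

4

The deviation hurts exactly when the highest competing bid lies strictly between $165k and $607k — overbidding then wins at a price above your value.
$77k: below both → same outcome either way.
$100k: below both → same outcome either way.
$49k: below both → same outcome either way.
$590k: inside the interval → strictly worse (loss $425k).
$405k: inside the interval → strictly worse (loss $240k).
$207k: inside the interval → strictly worse (loss $42k).
$357k: inside the interval → strictly worse (loss $192k).
Count: 4.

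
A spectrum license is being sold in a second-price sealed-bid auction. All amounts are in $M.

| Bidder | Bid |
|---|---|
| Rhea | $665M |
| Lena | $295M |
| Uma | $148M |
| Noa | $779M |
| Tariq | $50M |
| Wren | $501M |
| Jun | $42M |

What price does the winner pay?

$665M

Highest bid: Noa at $779M, so Noa wins.
Second-highest bid: Rhea at $665M — that is the price the winner pays.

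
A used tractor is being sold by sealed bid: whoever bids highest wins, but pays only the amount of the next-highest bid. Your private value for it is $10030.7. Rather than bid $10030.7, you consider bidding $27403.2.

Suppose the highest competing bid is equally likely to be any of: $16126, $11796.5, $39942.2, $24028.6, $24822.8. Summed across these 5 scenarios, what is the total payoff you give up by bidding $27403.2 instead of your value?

$36651.1

The deviation costs you only when the competing bid falls strictly between $10030.7 and $27403.2; elsewhere both bids give the same outcome.
$16126: truthful payoff $0, deviation payoff −$6095.3 → loss $6095.3.
$11796.5: truthful payoff $0, deviation payoff −$1765.8 → loss $1765.8.
$39942.2: outcomes coincide → loss $0.
$24028.6: truthful payoff $0, deviation payoff −$13997.9 → loss $13997.9.
$24822.8: truthful payoff $0, deviation payoff −$14792.1 → loss $14792.1.
Total loss = $6095.3 + $1765.8 + $13997.9 + $14792.1 = $36651.1.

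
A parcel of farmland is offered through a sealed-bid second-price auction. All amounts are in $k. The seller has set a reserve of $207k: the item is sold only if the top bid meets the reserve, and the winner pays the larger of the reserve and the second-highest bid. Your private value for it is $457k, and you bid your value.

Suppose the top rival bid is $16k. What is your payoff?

$250k

Your bid $457k is the highest and exceeds the reserve.
Price = max(second-highest bid, reserve) = max($16k, $207k) = $207k.
Payoff = $457k − $207k = $250k.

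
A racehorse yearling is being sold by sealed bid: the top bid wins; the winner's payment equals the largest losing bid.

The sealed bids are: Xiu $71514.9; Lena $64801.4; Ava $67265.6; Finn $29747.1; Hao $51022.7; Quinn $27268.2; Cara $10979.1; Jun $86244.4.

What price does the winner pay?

$71514.9

Highest bid: Jun at $86244.4, so Jun wins.
Second-highest bid: Xiu at $71514.9 — that is the price the winner pays.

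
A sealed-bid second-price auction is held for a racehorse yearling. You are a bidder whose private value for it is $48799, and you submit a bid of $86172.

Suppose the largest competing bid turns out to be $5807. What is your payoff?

$42992

Your bid $86172 exceeds the highest competing bid $5807, so you win.
In a second-price auction the winner pays the second-highest bid, $5807.
Payoff = value − price = $48799 − $5807 = $42992.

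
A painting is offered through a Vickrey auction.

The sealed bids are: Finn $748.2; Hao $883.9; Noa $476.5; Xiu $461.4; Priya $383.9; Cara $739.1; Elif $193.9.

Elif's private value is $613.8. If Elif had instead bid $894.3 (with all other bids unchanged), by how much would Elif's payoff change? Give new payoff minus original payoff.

−$270.1

The highest bid among the other bidders is $883.9; Elif's bid doesn't change that.
Original bid $193.9: Elif is not highest (top rival bid is $883.9); payoff $0.
Alternative bid $894.3: Elif is highest, pays the top rival bid $883.9; payoff $613.8 − $883.9 = −$270.1.
Change in payoff = −$270.1 − ($0) = −$270.1.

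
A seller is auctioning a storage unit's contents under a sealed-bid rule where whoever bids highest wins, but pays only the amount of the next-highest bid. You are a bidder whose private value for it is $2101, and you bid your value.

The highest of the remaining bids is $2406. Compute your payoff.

$0

Your bid $2101 is below the highest competing bid $2406, so you lose.
A losing bidder pays nothing and receives nothing: payoff = $0.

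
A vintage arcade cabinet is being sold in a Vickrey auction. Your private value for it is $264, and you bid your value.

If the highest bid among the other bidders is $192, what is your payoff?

Your bid $264 exceeds the highest competing bid $192, so you win.
In a second-price auction the winner pays the second-highest bid, $192.
Payoff = value − price = $264 − $192 = $72.

$72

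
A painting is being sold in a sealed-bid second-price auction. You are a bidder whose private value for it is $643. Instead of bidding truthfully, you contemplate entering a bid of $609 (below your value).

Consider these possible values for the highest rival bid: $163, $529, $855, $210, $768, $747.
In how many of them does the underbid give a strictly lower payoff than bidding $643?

0

The deviation hurts exactly when the highest competing bid lies strictly between $609 and $643 — underbidding then forfeits a profitable win.
$163: below both → same outcome either way.
$529: below both → same outcome either way.
$855: above both → same outcome either way.
$210: below both → same outcome either way.
$768: above both → same outcome either way.
$747: above both → same outcome either way.
Count: 0.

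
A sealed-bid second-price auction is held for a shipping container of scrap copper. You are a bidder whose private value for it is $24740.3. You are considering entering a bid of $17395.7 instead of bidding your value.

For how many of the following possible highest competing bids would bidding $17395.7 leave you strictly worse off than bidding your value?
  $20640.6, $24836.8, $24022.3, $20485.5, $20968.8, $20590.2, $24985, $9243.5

5

The deviation hurts exactly when the highest competing bid lies strictly between $17395.7 and $24740.3 — underbidding then forfeits a profitable win.
$20640.6: inside the interval → strictly worse (loss $4099.7).
$24836.8: above both → same outcome either way.
$24022.3: inside the interval → strictly worse (loss $718).
$20485.5: inside the interval → strictly worse (loss $4254.8).
$20968.8: inside the interval → strictly worse (loss $3771.5).
$20590.2: inside the interval → strictly worse (loss $4150.1).
$24985: above both → same outcome either way.
$9243.5: below both → same outcome either way.
Count: 5.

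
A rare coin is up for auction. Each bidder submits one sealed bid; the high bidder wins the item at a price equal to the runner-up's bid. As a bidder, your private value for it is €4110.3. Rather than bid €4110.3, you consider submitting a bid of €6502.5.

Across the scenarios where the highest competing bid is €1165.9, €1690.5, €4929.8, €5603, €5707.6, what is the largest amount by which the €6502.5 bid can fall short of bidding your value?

€1165.9: same outcome either way → loss €0.
€1690.5: same outcome either way → loss €0.
€4929.8: truthful gives €0, deviation gives −€819.5 → loss €819.5.
€5603: truthful gives €0, deviation gives −€1492.7 → loss €1492.7.
€5707.6: truthful gives €0, deviation gives −€1597.3 → loss €1597.3.
Maximum loss: €1597.3.

€1597.3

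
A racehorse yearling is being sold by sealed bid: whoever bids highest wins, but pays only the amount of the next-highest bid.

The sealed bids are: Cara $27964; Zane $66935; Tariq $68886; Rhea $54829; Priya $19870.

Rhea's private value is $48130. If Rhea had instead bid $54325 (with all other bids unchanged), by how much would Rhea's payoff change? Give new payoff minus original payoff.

$0

The highest bid among the other bidders is $68886; Rhea's bid doesn't change that.
Original bid $54829: Rhea is not highest (top rival bid is $68886); payoff $0.
Alternative bid $54325: Rhea is not highest (top rival bid is $68886); payoff $0.
Change in payoff = $0 − ($0) = $0.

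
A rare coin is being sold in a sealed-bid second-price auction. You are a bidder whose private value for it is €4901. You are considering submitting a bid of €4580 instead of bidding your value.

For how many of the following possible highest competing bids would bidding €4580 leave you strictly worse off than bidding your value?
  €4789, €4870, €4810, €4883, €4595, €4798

The deviation hurts exactly when the highest competing bid lies strictly between €4580 and €4901 — underbidding then forfeits a profitable win.
€4789: inside the interval → strictly worse (loss €112).
€4870: inside the interval → strictly worse (loss €31).
€4810: inside the interval → strictly worse (loss €91).
€4883: inside the interval → strictly worse (loss €18).
€4595: inside the interval → strictly worse (loss €306).
€4798: inside the interval → strictly worse (loss €103).
Count: 6.

6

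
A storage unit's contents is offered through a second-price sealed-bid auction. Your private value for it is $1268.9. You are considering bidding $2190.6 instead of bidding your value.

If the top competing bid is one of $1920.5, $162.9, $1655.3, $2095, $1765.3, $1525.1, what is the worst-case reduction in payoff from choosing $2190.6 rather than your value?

$1920.5: truthful gives $0, deviation gives −$651.6 → loss $651.6.
$162.9: same outcome either way → loss $0.
$1655.3: truthful gives $0, deviation gives −$386.4 → loss $386.4.
$2095: truthful gives $0, deviation gives −$826.1 → loss $826.1.
$1765.3: truthful gives $0, deviation gives −$496.4 → loss $496.4.
$1525.1: truthful gives $0, deviation gives −$256.2 → loss $256.2.
Maximum loss: $826.1.

$826.1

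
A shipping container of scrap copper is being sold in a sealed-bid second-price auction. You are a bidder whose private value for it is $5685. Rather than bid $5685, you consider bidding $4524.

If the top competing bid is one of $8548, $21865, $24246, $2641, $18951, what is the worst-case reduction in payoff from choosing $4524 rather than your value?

$0

$8548: same outcome either way → loss $0.
$21865: same outcome either way → loss $0.
$24246: same outcome either way → loss $0.
$2641: same outcome either way → loss $0.
$18951: same outcome either way → loss $0.
Maximum loss: $0.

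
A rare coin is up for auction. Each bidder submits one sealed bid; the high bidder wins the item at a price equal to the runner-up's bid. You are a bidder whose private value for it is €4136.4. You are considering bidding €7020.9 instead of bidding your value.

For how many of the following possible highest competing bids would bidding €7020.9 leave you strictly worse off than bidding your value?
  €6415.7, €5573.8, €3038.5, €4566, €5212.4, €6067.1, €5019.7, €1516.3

6

The deviation hurts exactly when the highest competing bid lies strictly between €4136.4 and €7020.9 — overbidding then wins at a price above your value.
€6415.7: inside the interval → strictly worse (loss €2279.3).
€5573.8: inside the interval → strictly worse (loss €1437.4).
€3038.5: below both → same outcome either way.
€4566: inside the interval → strictly worse (loss €429.6).
€5212.4: inside the interval → strictly worse (loss €1076).
€6067.1: inside the interval → strictly worse (loss €1930.7).
€5019.7: inside the interval → strictly worse (loss €883.3).
€1516.3: below both → same outcome either way.
Count: 6.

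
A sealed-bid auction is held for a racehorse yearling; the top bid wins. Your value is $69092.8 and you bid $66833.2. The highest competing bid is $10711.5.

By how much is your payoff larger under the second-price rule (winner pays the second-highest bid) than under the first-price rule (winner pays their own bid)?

$56121.7

You have the highest bid, so you win under either rule.
Second-price: pay $10711.5 → payoff $58381.3.
First-price: pay your own bid $66833.2 → payoff $2259.6.
Difference = $58381.3 − ($2259.6) = $56121.7.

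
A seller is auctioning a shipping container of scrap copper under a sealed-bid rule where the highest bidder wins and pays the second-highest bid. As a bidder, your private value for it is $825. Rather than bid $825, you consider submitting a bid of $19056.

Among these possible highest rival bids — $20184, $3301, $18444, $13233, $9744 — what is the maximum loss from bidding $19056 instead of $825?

$17619

$20184: same outcome either way → loss $0.
$3301: truthful gives $0, deviation gives −$2476 → loss $2476.
$18444: truthful gives $0, deviation gives −$17619 → loss $17619.
$13233: truthful gives $0, deviation gives −$12408 → loss $12408.
$9744: truthful gives $0, deviation gives −$8919 → loss $8919.
Maximum loss: $17619.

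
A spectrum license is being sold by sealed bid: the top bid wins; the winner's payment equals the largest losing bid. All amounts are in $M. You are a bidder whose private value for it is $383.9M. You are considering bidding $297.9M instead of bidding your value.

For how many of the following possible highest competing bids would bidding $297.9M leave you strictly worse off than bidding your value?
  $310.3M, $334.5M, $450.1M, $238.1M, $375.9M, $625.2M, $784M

The deviation hurts exactly when the highest competing bid lies strictly between $297.9M and $383.9M — underbidding then forfeits a profitable win.
$310.3M: inside the interval → strictly worse (loss $73.6M).
$334.5M: inside the interval → strictly worse (loss $49.4M).
$450.1M: above both → same outcome either way.
$238.1M: below both → same outcome either way.
$375.9M: inside the interval → strictly worse (loss $8M).
$625.2M: above both → same outcome either way.
$784M: above both → same outcome either way.
Count: 3.

3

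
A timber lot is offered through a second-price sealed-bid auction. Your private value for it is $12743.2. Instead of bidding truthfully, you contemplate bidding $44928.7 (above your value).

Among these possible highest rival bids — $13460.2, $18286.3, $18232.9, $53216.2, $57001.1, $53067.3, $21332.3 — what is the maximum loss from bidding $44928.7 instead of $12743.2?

$13460.2: truthful gives $0, deviation gives −$717 → loss $717.
$18286.3: truthful gives $0, deviation gives −$5543.1 → loss $5543.1.
$18232.9: truthful gives $0, deviation gives −$5489.7 → loss $5489.7.
$53216.2: same outcome either way → loss $0.
$57001.1: same outcome either way → loss $0.
$53067.3: same outcome either way → loss $0.
$21332.3: truthful gives $0, deviation gives −$8589.1 → loss $8589.1.
Maximum loss: $8589.1.

$8589.1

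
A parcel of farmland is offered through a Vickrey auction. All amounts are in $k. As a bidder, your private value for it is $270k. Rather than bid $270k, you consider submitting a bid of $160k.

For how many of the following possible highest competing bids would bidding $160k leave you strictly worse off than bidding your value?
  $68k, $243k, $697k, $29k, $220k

The deviation hurts exactly when the highest competing bid lies strictly between $160k and $270k — underbidding then forfeits a profitable win.
$68k: below both → same outcome either way.
$243k: inside the interval → strictly worse (loss $27k).
$697k: above both → same outcome either way.
$29k: below both → same outcome either way.
$220k: inside the interval → strictly worse (loss $50k).
Count: 2.

2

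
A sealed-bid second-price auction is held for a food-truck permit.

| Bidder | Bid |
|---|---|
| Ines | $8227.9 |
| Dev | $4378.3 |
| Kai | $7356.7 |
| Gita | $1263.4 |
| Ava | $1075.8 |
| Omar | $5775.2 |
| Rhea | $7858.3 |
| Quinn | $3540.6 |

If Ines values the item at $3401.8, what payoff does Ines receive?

Highest bid: Ines at $8227.9, so Ines wins.
Second-highest bid: Rhea at $7858.3 — that is the price the winner pays.
Ines's payoff = value − price = $3401.8 − $7858.3 = −$4456.5.

−$4456.5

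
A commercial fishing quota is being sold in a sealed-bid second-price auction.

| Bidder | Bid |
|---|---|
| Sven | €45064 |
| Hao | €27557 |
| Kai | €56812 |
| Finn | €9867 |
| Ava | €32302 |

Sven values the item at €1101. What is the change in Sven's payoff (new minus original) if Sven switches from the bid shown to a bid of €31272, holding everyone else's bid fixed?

€0

The highest bid among the other bidders is €56812; Sven's bid doesn't change that.
Original bid €45064: Sven is not highest (top rival bid is €56812); payoff €0.
Alternative bid €31272: Sven is not highest (top rival bid is €56812); payoff €0.
Change in payoff = €0 − (€0) = €0.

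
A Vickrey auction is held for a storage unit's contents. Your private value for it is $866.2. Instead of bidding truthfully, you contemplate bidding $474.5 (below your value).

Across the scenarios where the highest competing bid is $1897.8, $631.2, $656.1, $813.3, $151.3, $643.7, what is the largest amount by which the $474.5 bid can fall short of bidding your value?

$1897.8: same outcome either way → loss $0.
$631.2: truthful gives $235, deviation gives $0 → loss $235.
$656.1: truthful gives $210.1, deviation gives $0 → loss $210.1.
$813.3: truthful gives $52.9, deviation gives $0 → loss $52.9.
$151.3: same outcome either way → loss $0.
$643.7: truthful gives $222.5, deviation gives $0 → loss $222.5.
Maximum loss: $235.

$235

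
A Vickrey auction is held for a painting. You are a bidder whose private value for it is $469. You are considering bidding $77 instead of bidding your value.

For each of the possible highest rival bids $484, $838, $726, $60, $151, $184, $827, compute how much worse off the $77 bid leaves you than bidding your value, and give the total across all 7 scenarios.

The deviation costs you only when the competing bid falls strictly between $77 and $469; elsewhere both bids give the same outcome.
$484: outcomes coincide → loss $0.
$838: outcomes coincide → loss $0.
$726: outcomes coincide → loss $0.
$60: outcomes coincide → loss $0.
$151: truthful payoff $318, deviation payoff $0 → loss $318.
$184: truthful payoff $285, deviation payoff $0 → loss $285.
$827: outcomes coincide → loss $0.
Total loss = $318 + $285 = $603.

$603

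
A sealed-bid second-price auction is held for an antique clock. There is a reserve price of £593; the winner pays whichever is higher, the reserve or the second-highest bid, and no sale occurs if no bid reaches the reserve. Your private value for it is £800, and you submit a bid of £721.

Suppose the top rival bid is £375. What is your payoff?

£207

Your bid £721 is the highest and exceeds the reserve.
Price = max(second-highest bid, reserve) = max(£375, £593) = £593.
Payoff = £800 − £593 = £207.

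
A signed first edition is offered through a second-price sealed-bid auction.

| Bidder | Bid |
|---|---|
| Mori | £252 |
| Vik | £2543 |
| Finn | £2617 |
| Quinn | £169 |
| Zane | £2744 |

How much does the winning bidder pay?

Highest bid: Zane at £2744, so Zane wins.
Second-highest bid: Finn at £2617 — that is the price the winner pays.

£2617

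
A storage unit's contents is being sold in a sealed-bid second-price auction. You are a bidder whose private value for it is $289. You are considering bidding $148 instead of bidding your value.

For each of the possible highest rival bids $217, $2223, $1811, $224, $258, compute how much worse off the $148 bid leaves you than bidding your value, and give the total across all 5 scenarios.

The deviation costs you only when the competing bid falls strictly between $148 and $289; elsewhere both bids give the same outcome.
$217: truthful payoff $72, deviation payoff $0 → loss $72.
$2223: outcomes coincide → loss $0.
$1811: outcomes coincide → loss $0.
$224: truthful payoff $65, deviation payoff $0 → loss $65.
$258: truthful payoff $31, deviation payoff $0 → loss $31.
Total loss = $72 + $65 + $31 = $168.

$168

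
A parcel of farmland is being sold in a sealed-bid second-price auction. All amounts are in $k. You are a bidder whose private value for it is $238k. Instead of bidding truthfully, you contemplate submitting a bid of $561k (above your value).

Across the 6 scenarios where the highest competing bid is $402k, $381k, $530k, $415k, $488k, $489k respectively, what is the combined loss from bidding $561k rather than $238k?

The deviation costs you only when the competing bid falls strictly between $238k and $561k; elsewhere both bids give the same outcome.
$402k: truthful payoff $0k, deviation payoff −$164k → loss $164k.
$381k: truthful payoff $0k, deviation payoff −$143k → loss $143k.
$530k: truthful payoff $0k, deviation payoff −$292k → loss $292k.
$415k: truthful payoff $0k, deviation payoff −$177k → loss $177k.
$488k: truthful payoff $0k, deviation payoff −$250k → loss $250k.
$489k: truthful payoff $0k, deviation payoff −$251k → loss $251k.
Total loss = $164k + $143k + $292k + $177k + $250k + $251k = $1277k.

$1277k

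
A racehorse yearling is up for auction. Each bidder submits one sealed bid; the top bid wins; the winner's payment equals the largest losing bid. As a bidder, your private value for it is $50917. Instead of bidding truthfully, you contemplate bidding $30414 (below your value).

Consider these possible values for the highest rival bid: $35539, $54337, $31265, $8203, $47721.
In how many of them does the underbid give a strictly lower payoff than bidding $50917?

The deviation hurts exactly when the highest competing bid lies strictly between $30414 and $50917 — underbidding then forfeits a profitable win.
$35539: inside the interval → strictly worse (loss $15378).
$54337: above both → same outcome either way.
$31265: inside the interval → strictly worse (loss $19652).
$8203: below both → same outcome either way.
$47721: inside the interval → strictly worse (loss $3196).
Count: 3.

3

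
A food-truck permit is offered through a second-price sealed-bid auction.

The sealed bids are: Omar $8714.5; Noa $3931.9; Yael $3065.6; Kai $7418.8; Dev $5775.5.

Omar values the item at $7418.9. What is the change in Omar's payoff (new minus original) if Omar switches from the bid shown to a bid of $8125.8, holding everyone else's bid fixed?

The highest bid among the other bidders is $7418.8; Omar's bid doesn't change that.
Original bid $8714.5: Omar is highest, pays the top rival bid $7418.8; payoff $7418.9 − $7418.8 = $0.1.
Alternative bid $8125.8: Omar is highest, pays the top rival bid $7418.8; payoff $7418.9 − $7418.8 = $0.1.
Change in payoff = $0.1 − ($0.1) = $0.

$0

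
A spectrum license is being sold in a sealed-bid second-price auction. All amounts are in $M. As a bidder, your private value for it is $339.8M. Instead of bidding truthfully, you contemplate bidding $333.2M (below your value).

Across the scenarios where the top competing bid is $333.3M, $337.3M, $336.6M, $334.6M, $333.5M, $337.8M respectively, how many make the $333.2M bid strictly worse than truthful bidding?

6

The deviation hurts exactly when the highest competing bid lies strictly between $333.2M and $339.8M — underbidding then forfeits a profitable win.
$333.3M: inside the interval → strictly worse (loss $6.5M).
$337.3M: inside the interval → strictly worse (loss $2.5M).
$336.6M: inside the interval → strictly worse (loss $3.2M).
$334.6M: inside the interval → strictly worse (loss $5.2M).
$333.5M: inside the interval → strictly worse (loss $6.3M).
$337.8M: inside the interval → strictly worse (loss $2M).
Count: 6.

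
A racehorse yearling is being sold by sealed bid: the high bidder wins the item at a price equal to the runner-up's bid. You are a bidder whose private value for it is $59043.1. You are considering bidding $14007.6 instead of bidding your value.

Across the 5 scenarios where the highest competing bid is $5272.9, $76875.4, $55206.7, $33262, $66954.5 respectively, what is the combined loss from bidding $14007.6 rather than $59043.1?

The deviation costs you only when the competing bid falls strictly between $14007.6 and $59043.1; elsewhere both bids give the same outcome.
$5272.9: outcomes coincide → loss $0.
$76875.4: outcomes coincide → loss $0.
$55206.7: truthful payoff $3836.4, deviation payoff $0 → loss $3836.4.
$33262: truthful payoff $25781.1, deviation payoff $0 → loss $25781.1.
$66954.5: outcomes coincide → loss $0.
Total loss = $3836.4 + $25781.1 = $29617.5.

$29617.5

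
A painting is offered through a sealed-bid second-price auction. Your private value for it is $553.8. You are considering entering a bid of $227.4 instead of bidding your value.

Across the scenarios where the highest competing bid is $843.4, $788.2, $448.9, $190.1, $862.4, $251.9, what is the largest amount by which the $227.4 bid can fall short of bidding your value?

$843.4: same outcome either way → loss $0.
$788.2: same outcome either way → loss $0.
$448.9: truthful gives $104.9, deviation gives $0 → loss $104.9.
$190.1: same outcome either way → loss $0.
$862.4: same outcome either way → loss $0.
$251.9: truthful gives $301.9, deviation gives $0 → loss $301.9.
Maximum loss: $301.9.

$301.9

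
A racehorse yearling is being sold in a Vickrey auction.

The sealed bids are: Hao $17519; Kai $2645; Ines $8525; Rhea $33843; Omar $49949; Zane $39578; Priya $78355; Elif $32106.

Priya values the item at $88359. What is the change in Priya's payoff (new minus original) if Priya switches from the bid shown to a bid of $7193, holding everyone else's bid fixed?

The highest bid among the other bidders is $49949; Priya's bid doesn't change that.
Original bid $78355: Priya is highest, pays the top rival bid $49949; payoff $88359 − $49949 = $38410.
Alternative bid $7193: Priya is not highest (top rival bid is $49949); payoff $0.
Change in payoff = $0 − ($38410) = −$38410.

−$38410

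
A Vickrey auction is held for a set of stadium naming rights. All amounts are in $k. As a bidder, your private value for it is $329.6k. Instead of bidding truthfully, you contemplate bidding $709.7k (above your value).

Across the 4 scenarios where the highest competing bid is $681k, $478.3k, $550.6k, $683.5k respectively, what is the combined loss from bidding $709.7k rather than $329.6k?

The deviation costs you only when the competing bid falls strictly between $329.6k and $709.7k; elsewhere both bids give the same outcome.
$681k: truthful payoff $0k, deviation payoff −$351.4k → loss $351.4k.
$478.3k: truthful payoff $0k, deviation payoff −$148.7k → loss $148.7k.
$550.6k: truthful payoff $0k, deviation payoff −$221k → loss $221k.
$683.5k: truthful payoff $0k, deviation payoff −$353.9k → loss $353.9k.
Total loss = $351.4k + $148.7k + $221k + $353.9k = $1075k.
Because the price is fixed by the runner-up's bid, deviating from your value can only change a good outcome into a bad one — never the reverse.

$1075k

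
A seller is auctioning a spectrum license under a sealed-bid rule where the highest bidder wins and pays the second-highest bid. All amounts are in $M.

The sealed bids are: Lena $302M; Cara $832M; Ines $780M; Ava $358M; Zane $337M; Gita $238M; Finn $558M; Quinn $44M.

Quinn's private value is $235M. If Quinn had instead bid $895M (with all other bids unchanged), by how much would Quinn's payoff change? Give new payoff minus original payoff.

The highest bid among the other bidders is $832M; Quinn's bid doesn't change that.
Original bid $44M: Quinn is not highest (top rival bid is $832M); payoff $0M.
Alternative bid $895M: Quinn is highest, pays the top rival bid $832M; payoff $235M − $832M = −$597M.
Change in payoff = −$597M − ($0M) = −$597M.

−$597M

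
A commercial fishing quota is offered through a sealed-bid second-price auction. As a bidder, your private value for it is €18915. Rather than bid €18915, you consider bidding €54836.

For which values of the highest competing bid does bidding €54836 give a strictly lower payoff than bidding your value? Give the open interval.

If the competing bid is below €18915, both bids win at the same price — no difference.
If it is above €54836, both bids lose — no difference.
If it lies strictly between €18915 and €54836, bidding your value loses (payoff 0) while bidding €54836 wins at a price above your value (payoff negative).
So the deviation strictly hurts on the open interval (€18915, €54836).

(€18915, €54836)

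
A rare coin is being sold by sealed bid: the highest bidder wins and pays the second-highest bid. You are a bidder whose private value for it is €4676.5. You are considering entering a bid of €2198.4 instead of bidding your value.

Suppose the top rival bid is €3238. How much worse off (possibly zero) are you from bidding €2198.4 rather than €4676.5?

Bidding your value €4676.5: you win (since €4676.5 > €3238) and pay €3238. Payoff €1438.5.
Bidding €2198.4: you lose. Payoff €0.
The competing bid €3238 lies between your shaded bid and your value, so underbidding forfeits an item you could have won at a profitable price.
Loss from deviating = €1438.5 − (€0) = €1438.5.
Truthful bidding weakly dominates here: raising your bid can only win items priced above your value, and lowering it can only forfeit items priced below.

€1438.5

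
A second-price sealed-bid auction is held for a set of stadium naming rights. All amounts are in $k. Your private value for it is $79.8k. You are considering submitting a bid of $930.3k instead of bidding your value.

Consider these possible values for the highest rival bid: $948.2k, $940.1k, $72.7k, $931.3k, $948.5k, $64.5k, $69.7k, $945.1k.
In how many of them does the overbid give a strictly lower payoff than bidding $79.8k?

0

The deviation hurts exactly when the highest competing bid lies strictly between $79.8k and $930.3k — overbidding then wins at a price above your value.
$948.2k: above both → same outcome either way.
$940.1k: above both → same outcome either way.
$72.7k: below both → same outcome either way.
$931.3k: above both → same outcome either way.
$948.5k: above both → same outcome either way.
$64.5k: below both → same outcome either way.
$69.7k: below both → same outcome either way.
$945.1k: above both → same outcome either way.
Count: 0.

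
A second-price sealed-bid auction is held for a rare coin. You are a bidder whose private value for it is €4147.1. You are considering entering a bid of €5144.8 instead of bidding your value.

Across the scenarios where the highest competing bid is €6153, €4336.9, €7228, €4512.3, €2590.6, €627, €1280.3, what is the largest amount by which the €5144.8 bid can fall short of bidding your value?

€365.2

€6153: same outcome either way → loss €0.
€4336.9: truthful gives €0, deviation gives −€189.8 → loss €189.8.
€7228: same outcome either way → loss €0.
€4512.3: truthful gives €0, deviation gives −€365.2 → loss €365.2.
€2590.6: same outcome either way → loss €0.
€627: same outcome either way → loss €0.
€1280.3: same outcome either way → loss €0.
Maximum loss: €365.2.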